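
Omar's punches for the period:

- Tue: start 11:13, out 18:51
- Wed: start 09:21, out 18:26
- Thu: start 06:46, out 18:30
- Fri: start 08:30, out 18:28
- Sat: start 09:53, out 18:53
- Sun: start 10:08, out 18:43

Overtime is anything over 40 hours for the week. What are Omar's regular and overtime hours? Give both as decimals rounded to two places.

Tue: 11:13–18:51 = 7 h 38 min
Wed: 09:21–18:26 = 9 h 5 min
Thu: 06:46–18:30 = 11 h 44 min
Fri: 08:30–18:28 = 9 h 58 min
Sat: 09:53–18:53 = 9 h 0 min
Sun: 10:08–18:43 = 8 h 35 min
Total worked: 56 h 0 min = 56.00 h.
Threshold 40 h → overtime 16 h 0 min, regular 40 h 0 min.

Regular 40.00 hours, overtime 16.00 hours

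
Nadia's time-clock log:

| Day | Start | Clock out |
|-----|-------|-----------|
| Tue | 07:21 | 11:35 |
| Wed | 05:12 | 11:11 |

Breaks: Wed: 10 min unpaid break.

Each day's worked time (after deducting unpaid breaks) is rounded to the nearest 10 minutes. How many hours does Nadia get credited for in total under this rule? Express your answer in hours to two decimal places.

10.00 hours

Tue: 07:21–11:35 = 4 h 14 min → rounds to 4 h 10 min
Wed: 05:12–11:11 = 5 h 59 min − 10 min = 5 h 49 min → rounds to 5 h 50 min
Total credited: 10 h 0 min.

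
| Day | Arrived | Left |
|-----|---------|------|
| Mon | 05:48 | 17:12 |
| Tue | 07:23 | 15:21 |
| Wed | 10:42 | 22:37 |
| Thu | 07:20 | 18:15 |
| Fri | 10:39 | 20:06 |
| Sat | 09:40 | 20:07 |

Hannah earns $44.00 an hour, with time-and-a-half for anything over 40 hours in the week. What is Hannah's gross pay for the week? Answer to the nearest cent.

Mon: 05:48–17:12 = 11 h 24 min
Tue: 07:23–15:21 = 7 h 58 min
Wed: 10:42–22:37 = 11 h 55 min
Thu: 07:20–18:15 = 10 h 55 min
Fri: 10:39–20:06 = 9 h 27 min
Sat: 09:40–20:07 = 10 h 27 min
Total worked: 62 h 6 min = 3726 min.
Regular 40 h 0 min = 2400 min at $44.00/h; overtime 22 h 6 min = 1326 min at $66.00/h.
Pay = (2400 × $44.00 + 1326 × $66.00) ÷ 60 = $3218.60.

$3218.60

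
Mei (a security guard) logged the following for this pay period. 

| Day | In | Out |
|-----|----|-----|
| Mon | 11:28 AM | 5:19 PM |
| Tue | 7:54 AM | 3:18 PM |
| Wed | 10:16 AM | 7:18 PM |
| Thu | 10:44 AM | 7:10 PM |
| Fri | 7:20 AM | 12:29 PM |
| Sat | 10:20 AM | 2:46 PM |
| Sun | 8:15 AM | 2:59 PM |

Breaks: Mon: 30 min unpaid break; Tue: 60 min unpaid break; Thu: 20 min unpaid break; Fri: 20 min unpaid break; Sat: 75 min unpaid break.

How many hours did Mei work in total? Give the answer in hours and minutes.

Mon: 11:28 AM–5:19 PM = 5 h 51 min; less 30 min break → 5 h 21 min
Tue: 7:54 AM–3:18 PM = 7 h 24 min; less 60 min break → 6 h 24 min
Wed: 10:16 AM–7:18 PM = 9 h 2 min
Thu: 10:44 AM–7:10 PM = 8 h 26 min; less 20 min break → 8 h 6 min
Fri: 7:20 AM–12:29 PM = 5 h 9 min; less 20 min break → 4 h 49 min
Sat: 10:20 AM–2:46 PM = 4 h 26 min; less 75 min break → 3 h 11 min
Sun: 8:15 AM–2:59 PM = 6 h 44 min
Total: 5 h 21 min + 6 h 24 min + 9 h 2 min + 8 h 6 min + 4 h 49 min + 3 h 11 min + 6 h 44 min = 43 h 37 min.

43 h 37 min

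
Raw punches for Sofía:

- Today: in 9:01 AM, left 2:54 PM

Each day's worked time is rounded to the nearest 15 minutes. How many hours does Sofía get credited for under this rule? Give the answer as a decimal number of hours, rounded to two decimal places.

Today: 9:01 AM–2:54 PM = 5 h 53 min → rounds to 6 h 0 min

6.00 hours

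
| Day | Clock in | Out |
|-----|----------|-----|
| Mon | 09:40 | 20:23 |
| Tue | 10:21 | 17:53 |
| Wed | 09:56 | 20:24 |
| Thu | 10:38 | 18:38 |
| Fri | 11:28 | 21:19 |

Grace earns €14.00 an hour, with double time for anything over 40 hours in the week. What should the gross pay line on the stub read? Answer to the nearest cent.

€743.87

Mon: 09:40–20:23 = 10 h 43 min
Tue: 10:21–17:53 = 7 h 32 min
Wed: 09:56–20:24 = 10 h 28 min
Thu: 10:38–18:38 = 8 h 0 min
Fri: 11:28–21:19 = 9 h 51 min
Total worked: 46 h 34 min = 2794 min.
Regular 40 h 0 min = 2400 min at €14.00/h; overtime 6 h 34 min = 394 min at €28.00/h.
Pay = (2400 × €14.00 + 394 × €28.00) ÷ 60 = €743.87.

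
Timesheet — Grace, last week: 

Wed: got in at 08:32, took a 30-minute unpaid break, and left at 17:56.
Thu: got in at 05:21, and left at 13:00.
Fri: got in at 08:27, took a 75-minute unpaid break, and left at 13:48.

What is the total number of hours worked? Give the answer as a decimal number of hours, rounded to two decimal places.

Wed: 08:32–17:56 = 9 h 24 min; less 30 min break → 8 h 54 min
Thu: 05:21–13:00 = 7 h 39 min
Fri: 08:27–13:48 = 5 h 21 min; less 75 min break → 4 h 6 min
Total: 8 h 54 min + 7 h 39 min + 4 h 6 min = 20 h 39 min.

20.65 hours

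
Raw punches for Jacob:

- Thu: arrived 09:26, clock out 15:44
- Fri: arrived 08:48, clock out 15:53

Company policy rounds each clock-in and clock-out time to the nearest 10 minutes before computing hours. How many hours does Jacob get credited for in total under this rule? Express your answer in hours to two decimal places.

Thu: in 09:26→09:30, out 15:44→15:40; 6 h 10 min
Fri: in 08:48→08:50, out 15:53→15:50; 7 h 0 min
Total credited: 13 h 10 min.

13.17 hours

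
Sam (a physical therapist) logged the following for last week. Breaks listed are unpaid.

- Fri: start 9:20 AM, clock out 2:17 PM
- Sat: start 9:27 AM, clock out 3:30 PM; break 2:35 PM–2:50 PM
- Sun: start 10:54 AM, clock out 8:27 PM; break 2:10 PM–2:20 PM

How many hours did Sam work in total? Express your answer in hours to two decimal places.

Fri: 9:20 AM–2:17 PM = 4 h 57 min
Sat: 9:27 AM–3:30 PM = 6 h 3 min; less 15 min break → 5 h 48 min
Sun: 10:54 AM–8:27 PM = 9 h 33 min; less 10 min break → 9 h 23 min
Total: 4 h 57 min + 5 h 48 min + 9 h 23 min = 20 h 8 min.

20.13 hours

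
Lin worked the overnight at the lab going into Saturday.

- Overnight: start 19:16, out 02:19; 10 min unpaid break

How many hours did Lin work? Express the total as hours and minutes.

6 h 53 min

Overnight: 19:16 → midnight = 4 h 44 min; midnight → 02:19 = 2 h 19 min; span 7 h 3 min; less 10 min break → 6 h 53 min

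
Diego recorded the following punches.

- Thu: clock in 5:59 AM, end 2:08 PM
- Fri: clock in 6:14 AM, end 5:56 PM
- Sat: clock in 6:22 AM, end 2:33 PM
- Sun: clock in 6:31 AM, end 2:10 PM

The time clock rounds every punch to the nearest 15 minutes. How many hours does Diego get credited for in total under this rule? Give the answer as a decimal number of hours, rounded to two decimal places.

Thu: in 5:59 AM→6:00 AM, out 2:08 PM→2:15 PM; 8 h 15 min
Fri: in 6:14 AM→6:15 AM, out 5:56 PM→6:00 PM; 11 h 45 min
Sat: in 6:22 AM→6:15 AM, out 2:33 PM→2:30 PM; 8 h 15 min
Sun: in 6:31 AM→6:30 AM, out 2:10 PM→2:15 PM; 7 h 45 min
Total credited: 36 h 0 min.

36.00 hours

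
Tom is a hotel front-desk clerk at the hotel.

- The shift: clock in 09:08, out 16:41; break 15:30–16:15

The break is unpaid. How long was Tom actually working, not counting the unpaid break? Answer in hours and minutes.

The shift: 09:08–16:41 = 7 h 33 min; less 45 min break → 6 h 48 min

6 h 48 min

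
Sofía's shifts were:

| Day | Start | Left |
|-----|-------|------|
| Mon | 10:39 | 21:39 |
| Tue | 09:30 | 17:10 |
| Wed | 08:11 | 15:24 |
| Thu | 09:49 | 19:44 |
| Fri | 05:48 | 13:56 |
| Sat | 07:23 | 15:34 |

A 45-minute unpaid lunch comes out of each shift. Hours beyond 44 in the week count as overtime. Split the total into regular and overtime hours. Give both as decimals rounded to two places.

Mon: 10:39–21:39 = 11 h 0 min; less 45 min break → 10 h 15 min
Tue: 09:30–17:10 = 7 h 40 min; less 45 min break → 6 h 55 min
Wed: 08:11–15:24 = 7 h 13 min; less 45 min break → 6 h 28 min
Thu: 09:49–19:44 = 9 h 55 min; less 45 min break → 9 h 10 min
Fri: 05:48–13:56 = 8 h 8 min; less 45 min break → 7 h 23 min
Sat: 07:23–15:34 = 8 h 11 min; less 45 min break → 7 h 26 min
Total worked: 47 h 37 min = 47.62 h.
Threshold 44 h → overtime 3 h 37 min, regular 44 h 0 min.

Regular 44.00 hours, overtime 3.62 hours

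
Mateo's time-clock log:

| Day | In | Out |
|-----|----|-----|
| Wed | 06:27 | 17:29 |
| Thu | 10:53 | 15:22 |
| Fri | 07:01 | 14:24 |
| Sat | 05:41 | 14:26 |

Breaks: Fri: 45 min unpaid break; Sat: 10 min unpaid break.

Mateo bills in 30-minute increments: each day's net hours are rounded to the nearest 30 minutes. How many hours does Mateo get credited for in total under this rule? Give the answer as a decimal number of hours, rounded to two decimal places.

Wed: 06:27–17:29 = 11 h 2 min → rounds to 11 h 0 min
Thu: 10:53–15:22 = 4 h 29 min → rounds to 4 h 30 min
Fri: 07:01–14:24 = 7 h 23 min − 45 min = 6 h 38 min → rounds to 6 h 30 min
Sat: 05:41–14:26 = 8 h 45 min − 10 min = 8 h 35 min → rounds to 8 h 30 min
Total credited: 30 h 30 min.

30.50 hours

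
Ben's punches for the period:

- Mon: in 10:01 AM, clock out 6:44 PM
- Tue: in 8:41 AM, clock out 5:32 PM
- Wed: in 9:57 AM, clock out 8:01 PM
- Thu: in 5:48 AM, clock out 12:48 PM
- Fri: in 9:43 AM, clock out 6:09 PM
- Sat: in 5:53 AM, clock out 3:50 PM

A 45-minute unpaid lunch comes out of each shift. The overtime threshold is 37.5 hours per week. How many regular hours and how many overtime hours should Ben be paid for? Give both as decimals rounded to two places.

Mon: 10:01 AM–6:44 PM = 8 h 43 min; less 45 min break → 7 h 58 min
Tue: 8:41 AM–5:32 PM = 8 h 51 min; less 45 min break → 8 h 6 min
Wed: 9:57 AM–8:01 PM = 10 h 4 min; less 45 min break → 9 h 19 min
Thu: 5:48 AM–12:48 PM = 7 h 0 min; less 45 min break → 6 h 15 min
Fri: 9:43 AM–6:09 PM = 8 h 26 min; less 45 min break → 7 h 41 min
Sat: 5:53 AM–3:50 PM = 9 h 57 min; less 45 min break → 9 h 12 min
Total worked: 48 h 31 min = 48.52 h.
Threshold 37.5 h → overtime 11 h 1 min, regular 37 h 30 min.

Regular 37.50 hours, overtime 11.02 hours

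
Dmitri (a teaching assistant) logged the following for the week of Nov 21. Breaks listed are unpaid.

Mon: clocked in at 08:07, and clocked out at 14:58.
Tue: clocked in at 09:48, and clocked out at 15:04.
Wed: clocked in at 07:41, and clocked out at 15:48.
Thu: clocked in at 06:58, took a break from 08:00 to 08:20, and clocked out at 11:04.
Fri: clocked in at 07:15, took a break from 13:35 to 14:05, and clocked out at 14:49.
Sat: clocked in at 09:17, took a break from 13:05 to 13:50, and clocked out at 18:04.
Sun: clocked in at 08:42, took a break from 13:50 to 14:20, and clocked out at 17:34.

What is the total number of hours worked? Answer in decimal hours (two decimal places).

Mon: 08:07–14:58 = 6 h 51 min
Tue: 09:48–15:04 = 5 h 16 min
Wed: 07:41–15:48 = 8 h 7 min
Thu: 06:58–11:04 = 4 h 6 min; less 20 min break → 3 h 46 min
Fri: 07:15–14:49 = 7 h 34 min; less 30 min break → 7 h 4 min
Sat: 09:17–18:04 = 8 h 47 min; less 45 min break → 8 h 2 min
Sun: 08:42–17:34 = 8 h 52 min; less 30 min break → 8 h 22 min
Total: 6 h 51 min + 5 h 16 min + 8 h 7 min + 3 h 46 min + 7 h 4 min + 8 h 2 min + 8 h 22 min = 47 h 28 min.

47.47 hours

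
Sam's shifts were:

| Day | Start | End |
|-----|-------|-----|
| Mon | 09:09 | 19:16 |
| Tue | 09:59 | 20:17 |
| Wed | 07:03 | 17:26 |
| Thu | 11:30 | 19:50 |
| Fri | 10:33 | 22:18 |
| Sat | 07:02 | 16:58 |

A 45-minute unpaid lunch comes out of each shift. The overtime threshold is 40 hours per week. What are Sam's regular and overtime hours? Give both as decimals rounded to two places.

Mon: 09:09–19:16 = 10 h 7 min; less 45 min break → 9 h 22 min
Tue: 09:59–20:17 = 10 h 18 min; less 45 min break → 9 h 33 min
Wed: 07:03–17:26 = 10 h 23 min; less 45 min break → 9 h 38 min
Thu: 11:30–19:50 = 8 h 20 min; less 45 min break → 7 h 35 min
Fri: 10:33–22:18 = 11 h 45 min; less 45 min break → 11 h 0 min
Sat: 07:02–16:58 = 9 h 56 min; less 45 min break → 9 h 11 min
Total worked: 56 h 19 min = 56.32 h.
Threshold 40 h → overtime 16 h 19 min, regular 40 h 0 min.

Regular 40.00 hours, overtime 16.32 hours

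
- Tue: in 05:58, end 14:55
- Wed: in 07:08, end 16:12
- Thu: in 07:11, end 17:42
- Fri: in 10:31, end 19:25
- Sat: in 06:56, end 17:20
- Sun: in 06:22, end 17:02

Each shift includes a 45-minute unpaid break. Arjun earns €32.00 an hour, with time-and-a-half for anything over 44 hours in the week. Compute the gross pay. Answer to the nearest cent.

€1888.00

Tue: 05:58–14:55 = 8 h 57 min; less 45 min break → 8 h 12 min
Wed: 07:08–16:12 = 9 h 4 min; less 45 min break → 8 h 19 min
Thu: 07:11–17:42 = 10 h 31 min; less 45 min break → 9 h 46 min
Fri: 10:31–19:25 = 8 h 54 min; less 45 min break → 8 h 9 min
Sat: 06:56–17:20 = 10 h 24 min; less 45 min break → 9 h 39 min
Sun: 06:22–17:02 = 10 h 40 min; less 45 min break → 9 h 55 min
Total worked: 54 h 0 min = 3240 min.
Regular 44 h 0 min = 2640 min at €32.00/h; overtime 10 h 0 min = 600 min at €48.00/h.
Pay = (2640 × €32.00 + 600 × €48.00) ÷ 60 = €1888.00.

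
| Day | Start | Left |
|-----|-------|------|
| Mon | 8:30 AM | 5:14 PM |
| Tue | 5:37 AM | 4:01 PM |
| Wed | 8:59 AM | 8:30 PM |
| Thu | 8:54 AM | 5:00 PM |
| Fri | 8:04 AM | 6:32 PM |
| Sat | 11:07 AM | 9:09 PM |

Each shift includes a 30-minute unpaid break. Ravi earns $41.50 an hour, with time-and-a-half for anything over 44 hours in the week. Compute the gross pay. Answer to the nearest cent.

$2588.56

Mon: 8:30 AM–5:14 PM = 8 h 44 min; less 30 min break → 8 h 14 min
Tue: 5:37 AM–4:01 PM = 10 h 24 min; less 30 min break → 9 h 54 min
Wed: 8:59 AM–8:30 PM = 11 h 31 min; less 30 min break → 11 h 1 min
Thu: 8:54 AM–5:00 PM = 8 h 6 min; less 30 min break → 7 h 36 min
Fri: 8:04 AM–6:32 PM = 10 h 28 min; less 30 min break → 9 h 58 min
Sat: 11:07 AM–9:09 PM = 10 h 2 min; less 30 min break → 9 h 32 min
Total worked: 56 h 15 min = 3375 min.
Regular 44 h 0 min = 2640 min at $41.50/h; overtime 12 h 15 min = 735 min at $62.25/h.
Pay = (2640 × $41.50 + 735 × $62.25) ÷ 60 = $2588.56.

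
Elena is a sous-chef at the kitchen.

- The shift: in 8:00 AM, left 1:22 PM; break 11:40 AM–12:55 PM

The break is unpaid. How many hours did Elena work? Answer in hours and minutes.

4 h 7 min

The shift: 8:00 AM–1:22 PM = 5 h 22 min; less 75 min break → 4 h 7 min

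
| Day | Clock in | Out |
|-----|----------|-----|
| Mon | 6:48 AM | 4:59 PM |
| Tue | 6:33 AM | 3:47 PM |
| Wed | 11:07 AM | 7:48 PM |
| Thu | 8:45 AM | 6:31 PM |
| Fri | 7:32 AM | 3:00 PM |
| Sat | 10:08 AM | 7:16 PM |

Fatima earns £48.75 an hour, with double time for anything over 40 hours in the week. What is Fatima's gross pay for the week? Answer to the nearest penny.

£3360.50

Mon: 6:48 AM–4:59 PM = 10 h 11 min
Tue: 6:33 AM–3:47 PM = 9 h 14 min
Wed: 11:07 AM–7:48 PM = 8 h 41 min
Thu: 8:45 AM–6:31 PM = 9 h 46 min
Fri: 7:32 AM–3:00 PM = 7 h 28 min
Sat: 10:08 AM–7:16 PM = 9 h 8 min
Total worked: 54 h 28 min = 3268 min.
Regular 40 h 0 min = 2400 min at £48.75/h; overtime 14 h 28 min = 868 min at £97.50/h.
Pay = (2400 × £48.75 + 868 × £97.50) ÷ 60 = £3360.50.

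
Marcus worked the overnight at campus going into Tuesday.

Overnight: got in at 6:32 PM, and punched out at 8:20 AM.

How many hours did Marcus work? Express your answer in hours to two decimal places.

Overnight: 6:32 PM → midnight = 5 h 28 min; midnight → 8:20 AM = 8 h 20 min; span 13 h 48 min

13.80 hours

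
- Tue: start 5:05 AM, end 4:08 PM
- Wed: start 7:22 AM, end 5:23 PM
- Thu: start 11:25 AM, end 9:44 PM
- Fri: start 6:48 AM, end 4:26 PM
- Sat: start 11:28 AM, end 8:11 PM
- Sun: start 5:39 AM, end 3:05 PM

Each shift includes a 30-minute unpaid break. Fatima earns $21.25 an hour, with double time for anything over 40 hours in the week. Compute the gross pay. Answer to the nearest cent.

$1537.08

Tue: 5:05 AM–4:08 PM = 11 h 3 min; less 30 min break → 10 h 33 min
Wed: 7:22 AM–5:23 PM = 10 h 1 min; less 30 min break → 9 h 31 min
Thu: 11:25 AM–9:44 PM = 10 h 19 min; less 30 min break → 9 h 49 min
Fri: 6:48 AM–4:26 PM = 9 h 38 min; less 30 min break → 9 h 8 min
Sat: 11:28 AM–8:11 PM = 8 h 43 min; less 30 min break → 8 h 13 min
Sun: 5:39 AM–3:05 PM = 9 h 26 min; less 30 min break → 8 h 56 min
Total worked: 56 h 10 min = 3370 min.
Regular 40 h 0 min = 2400 min at $21.25/h; overtime 16 h 10 min = 970 min at $42.50/h.
Pay = (2400 × $21.25 + 970 × $42.50) ÷ 60 = $1537.08.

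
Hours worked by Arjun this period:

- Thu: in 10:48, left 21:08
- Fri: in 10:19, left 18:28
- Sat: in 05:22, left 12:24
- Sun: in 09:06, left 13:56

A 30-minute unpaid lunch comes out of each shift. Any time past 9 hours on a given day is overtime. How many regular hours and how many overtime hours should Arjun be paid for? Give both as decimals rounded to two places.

Thu: 10:48–21:08 = 10 h 20 min; less 30 min break → 9 h 50 min
Fri: 10:19–18:28 = 8 h 9 min; less 30 min break → 7 h 39 min
Sat: 05:22–12:24 = 7 h 2 min; less 30 min break → 6 h 32 min
Sun: 09:06–13:56 = 4 h 50 min; less 30 min break → 4 h 20 min
Thu reg 9 h 0 min / OT 0 h 50 min; Fri reg 7 h 39 min / OT 0 h 0 min; Sat reg 6 h 32 min / OT 0 h 0 min; Sun reg 4 h 20 min / OT 0 h 0 min.
Totals: regular 27 h 31 min, overtime 0 h 50 min.

Regular 27.52 hours, overtime 0.83 hours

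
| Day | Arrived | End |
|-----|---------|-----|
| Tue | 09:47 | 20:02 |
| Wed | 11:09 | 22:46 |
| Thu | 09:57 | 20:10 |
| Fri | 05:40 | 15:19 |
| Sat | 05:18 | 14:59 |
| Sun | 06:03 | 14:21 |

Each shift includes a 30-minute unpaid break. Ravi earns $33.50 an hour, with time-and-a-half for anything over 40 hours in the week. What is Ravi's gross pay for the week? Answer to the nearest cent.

Tue: 09:47–20:02 = 10 h 15 min; less 30 min break → 9 h 45 min
Wed: 11:09–22:46 = 11 h 37 min; less 30 min break → 11 h 7 min
Thu: 09:57–20:10 = 10 h 13 min; less 30 min break → 9 h 43 min
Fri: 05:40–15:19 = 9 h 39 min; less 30 min break → 9 h 9 min
Sat: 05:18–14:59 = 9 h 41 min; less 30 min break → 9 h 11 min
Sun: 06:03–14:21 = 8 h 18 min; less 30 min break → 7 h 48 min
Total worked: 56 h 43 min = 3403 min.
Regular 40 h 0 min = 2400 min at $33.50/h; overtime 16 h 43 min = 1003 min at $50.25/h.
Pay = (2400 × $33.50 + 1003 × $50.25) ÷ 60 = $2180.01.

$2180.01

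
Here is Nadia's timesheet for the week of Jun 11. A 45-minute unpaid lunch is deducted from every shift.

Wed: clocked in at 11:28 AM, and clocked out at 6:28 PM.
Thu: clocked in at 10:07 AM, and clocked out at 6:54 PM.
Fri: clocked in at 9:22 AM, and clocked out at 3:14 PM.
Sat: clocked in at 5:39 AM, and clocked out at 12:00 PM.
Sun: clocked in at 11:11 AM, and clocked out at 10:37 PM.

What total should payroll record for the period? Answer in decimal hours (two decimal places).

Wed: 11:28 AM–6:28 PM = 7 h 0 min; less 45 min break → 6 h 15 min
Thu: 10:07 AM–6:54 PM = 8 h 47 min; less 45 min break → 8 h 2 min
Fri: 9:22 AM–3:14 PM = 5 h 52 min; less 45 min break → 5 h 7 min
Sat: 5:39 AM–12:00 PM = 6 h 21 min; less 45 min break → 5 h 36 min
Sun: 11:11 AM–10:37 PM = 11 h 26 min; less 45 min break → 10 h 41 min
Total: 6 h 15 min + 8 h 2 min + 5 h 7 min + 5 h 36 min + 10 h 41 min = 35 h 41 min.

35.68 hours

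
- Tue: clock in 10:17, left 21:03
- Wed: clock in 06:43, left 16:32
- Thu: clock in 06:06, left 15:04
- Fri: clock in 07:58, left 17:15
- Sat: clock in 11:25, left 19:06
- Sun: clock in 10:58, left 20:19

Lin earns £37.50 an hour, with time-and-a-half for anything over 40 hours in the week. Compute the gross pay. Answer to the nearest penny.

Tue: 10:17–21:03 = 10 h 46 min
Wed: 06:43–16:32 = 9 h 49 min
Thu: 06:06–15:04 = 8 h 58 min
Fri: 07:58–17:15 = 9 h 17 min
Sat: 11:25–19:06 = 7 h 41 min
Sun: 10:58–20:19 = 9 h 21 min
Total worked: 55 h 52 min = 3352 min.
Regular 40 h 0 min = 2400 min at £37.50/h; overtime 15 h 52 min = 952 min at £56.25/h.
Pay = (2400 × £37.50 + 952 × £56.25) ÷ 60 = £2392.50.

£2392.50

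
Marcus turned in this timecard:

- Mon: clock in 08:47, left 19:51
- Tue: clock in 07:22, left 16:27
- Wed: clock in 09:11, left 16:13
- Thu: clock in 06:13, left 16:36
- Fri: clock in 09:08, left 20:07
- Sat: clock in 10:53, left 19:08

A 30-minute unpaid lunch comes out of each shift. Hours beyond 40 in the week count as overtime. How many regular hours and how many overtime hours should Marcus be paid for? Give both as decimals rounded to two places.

Regular 40.00 hours, overtime 13.80 hours

Mon: 08:47–19:51 = 11 h 4 min; less 30 min break → 10 h 34 min
Tue: 07:22–16:27 = 9 h 5 min; less 30 min break → 8 h 35 min
Wed: 09:11–16:13 = 7 h 2 min; less 30 min break → 6 h 32 min
Thu: 06:13–16:36 = 10 h 23 min; less 30 min break → 9 h 53 min
Fri: 09:08–20:07 = 10 h 59 min; less 30 min break → 10 h 29 min
Sat: 10:53–19:08 = 8 h 15 min; less 30 min break → 7 h 45 min
Total worked: 53 h 48 min = 53.80 h.
Threshold 40 h → overtime 13 h 48 min, regular 40 h 0 min.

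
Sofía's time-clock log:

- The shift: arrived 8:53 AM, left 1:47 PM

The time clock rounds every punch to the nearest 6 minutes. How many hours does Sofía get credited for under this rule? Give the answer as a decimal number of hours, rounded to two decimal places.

4.90 hours

The shift: in 8:53 AM→8:54 AM, out 1:47 PM→1:48 PM; 4 h 54 min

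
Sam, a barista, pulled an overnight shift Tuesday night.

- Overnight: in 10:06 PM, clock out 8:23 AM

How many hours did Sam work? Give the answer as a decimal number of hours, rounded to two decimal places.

Overnight: 10:06 PM → midnight = 1 h 54 min; midnight → 8:23 AM = 8 h 23 min; span 10 h 17 min

10.28 hours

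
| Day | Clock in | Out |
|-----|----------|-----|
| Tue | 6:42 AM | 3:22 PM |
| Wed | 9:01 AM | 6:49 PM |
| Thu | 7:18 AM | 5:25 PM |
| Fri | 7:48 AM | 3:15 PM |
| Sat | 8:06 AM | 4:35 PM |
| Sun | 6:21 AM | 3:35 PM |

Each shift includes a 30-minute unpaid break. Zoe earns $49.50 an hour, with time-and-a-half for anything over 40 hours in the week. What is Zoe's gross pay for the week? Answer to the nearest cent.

Tue: 6:42 AM–3:22 PM = 8 h 40 min; less 30 min break → 8 h 10 min
Wed: 9:01 AM–6:49 PM = 9 h 48 min; less 30 min break → 9 h 18 min
Thu: 7:18 AM–5:25 PM = 10 h 7 min; less 30 min break → 9 h 37 min
Fri: 7:48 AM–3:15 PM = 7 h 27 min; less 30 min break → 6 h 57 min
Sat: 8:06 AM–4:35 PM = 8 h 29 min; less 30 min break → 7 h 59 min
Sun: 6:21 AM–3:35 PM = 9 h 14 min; less 30 min break → 8 h 44 min
Total worked: 50 h 45 min = 3045 min.
Regular 40 h 0 min = 2400 min at $49.50/h; overtime 10 h 45 min = 645 min at $74.25/h.
Pay = (2400 × $49.50 + 645 × $74.25) ÷ 60 = $2778.19.

$2778.19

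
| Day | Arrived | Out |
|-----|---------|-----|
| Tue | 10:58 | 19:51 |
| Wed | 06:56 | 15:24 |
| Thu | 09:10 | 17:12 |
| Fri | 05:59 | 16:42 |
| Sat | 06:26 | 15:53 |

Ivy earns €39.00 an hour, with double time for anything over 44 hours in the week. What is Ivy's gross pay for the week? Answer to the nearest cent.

Tue: 10:58–19:51 = 8 h 53 min
Wed: 06:56–15:24 = 8 h 28 min
Thu: 09:10–17:12 = 8 h 2 min
Fri: 05:59–16:42 = 10 h 43 min
Sat: 06:26–15:53 = 9 h 27 min
Total worked: 45 h 33 min = 2733 min.
Regular 44 h 0 min = 2640 min at €39.00/h; overtime 1 h 33 min = 93 min at €78.00/h.
Pay = (2640 × €39.00 + 93 × €78.00) ÷ 60 = €1836.90.

€1836.90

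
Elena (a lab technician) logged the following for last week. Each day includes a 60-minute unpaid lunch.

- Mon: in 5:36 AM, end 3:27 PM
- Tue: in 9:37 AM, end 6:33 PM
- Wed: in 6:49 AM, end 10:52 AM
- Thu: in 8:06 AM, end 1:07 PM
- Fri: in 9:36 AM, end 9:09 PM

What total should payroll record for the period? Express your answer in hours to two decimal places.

Mon: 5:36 AM–3:27 PM = 9 h 51 min; less 60 min break → 8 h 51 min
Tue: 9:37 AM–6:33 PM = 8 h 56 min; less 60 min break → 7 h 56 min
Wed: 6:49 AM–10:52 AM = 4 h 3 min; less 60 min break → 3 h 3 min
Thu: 8:06 AM–1:07 PM = 5 h 1 min; less 60 min break → 4 h 1 min
Fri: 9:36 AM–9:09 PM = 11 h 33 min; less 60 min break → 10 h 33 min
Total: 8 h 51 min + 7 h 56 min + 3 h 3 min + 4 h 1 min + 10 h 33 min = 34 h 24 min.

34.40 hours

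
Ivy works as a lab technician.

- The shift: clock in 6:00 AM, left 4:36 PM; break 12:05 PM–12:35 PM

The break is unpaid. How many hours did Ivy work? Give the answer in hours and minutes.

The shift: 6:00 AM–4:36 PM = 10 h 36 min; less 30 min break → 10 h 6 min

10 h 6 min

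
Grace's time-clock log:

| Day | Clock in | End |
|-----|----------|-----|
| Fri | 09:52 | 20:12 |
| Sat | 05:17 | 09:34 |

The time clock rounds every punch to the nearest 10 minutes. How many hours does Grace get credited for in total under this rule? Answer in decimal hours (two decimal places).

Fri: in 09:52→09:50, out 20:12→20:10; 10 h 20 min
Sat: in 05:17→05:20, out 09:34→09:30; 4 h 10 min
Total credited: 14 h 30 min.

14.50 hours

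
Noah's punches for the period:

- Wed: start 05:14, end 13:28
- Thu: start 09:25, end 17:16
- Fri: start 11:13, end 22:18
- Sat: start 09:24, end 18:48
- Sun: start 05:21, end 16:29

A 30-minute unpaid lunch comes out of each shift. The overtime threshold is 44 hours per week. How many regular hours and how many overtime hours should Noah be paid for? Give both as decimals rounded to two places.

Regular 44.00 hours, overtime 1.20 hours

Wed: 05:14–13:28 = 8 h 14 min; less 30 min break → 7 h 44 min
Thu: 09:25–17:16 = 7 h 51 min; less 30 min break → 7 h 21 min
Fri: 11:13–22:18 = 11 h 5 min; less 30 min break → 10 h 35 min
Sat: 09:24–18:48 = 9 h 24 min; less 30 min break → 8 h 54 min
Sun: 05:21–16:29 = 11 h 8 min; less 30 min break → 10 h 38 min
Total worked: 45 h 12 min = 45.20 h.
Threshold 44 h → overtime 1 h 12 min, regular 44 h 0 min.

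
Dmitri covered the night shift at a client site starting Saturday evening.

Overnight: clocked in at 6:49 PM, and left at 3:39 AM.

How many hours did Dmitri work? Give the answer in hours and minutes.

Overnight: 6:49 PM → midnight = 5 h 11 min; midnight → 3:39 AM = 3 h 39 min; span 8 h 50 min

8 h 50 min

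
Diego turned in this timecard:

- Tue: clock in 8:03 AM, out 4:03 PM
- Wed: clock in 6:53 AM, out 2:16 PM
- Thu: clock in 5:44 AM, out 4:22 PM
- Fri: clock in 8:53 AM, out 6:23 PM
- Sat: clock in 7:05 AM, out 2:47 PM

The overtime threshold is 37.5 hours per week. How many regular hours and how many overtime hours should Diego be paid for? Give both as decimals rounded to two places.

Regular 37.50 hours, overtime 5.72 hours

Tue: 8:03 AM–4:03 PM = 8 h 0 min
Wed: 6:53 AM–2:16 PM = 7 h 23 min
Thu: 5:44 AM–4:22 PM = 10 h 38 min
Fri: 8:53 AM–6:23 PM = 9 h 30 min
Sat: 7:05 AM–2:47 PM = 7 h 42 min
Total worked: 43 h 13 min = 43.22 h.
Threshold 37.5 h → overtime 5 h 43 min, regular 37 h 30 min.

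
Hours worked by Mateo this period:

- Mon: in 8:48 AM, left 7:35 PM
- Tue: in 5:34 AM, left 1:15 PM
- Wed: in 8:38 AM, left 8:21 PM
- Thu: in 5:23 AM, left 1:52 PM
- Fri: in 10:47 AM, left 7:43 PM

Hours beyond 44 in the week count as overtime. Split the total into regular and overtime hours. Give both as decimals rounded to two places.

Regular 44.00 hours, overtime 3.60 hours

Mon: 8:48 AM–7:35 PM = 10 h 47 min
Tue: 5:34 AM–1:15 PM = 7 h 41 min
Wed: 8:38 AM–8:21 PM = 11 h 43 min
Thu: 5:23 AM–1:52 PM = 8 h 29 min
Fri: 10:47 AM–7:43 PM = 8 h 56 min
Total worked: 47 h 36 min = 47.60 h.
Threshold 44 h → overtime 3 h 36 min, regular 44 h 0 min.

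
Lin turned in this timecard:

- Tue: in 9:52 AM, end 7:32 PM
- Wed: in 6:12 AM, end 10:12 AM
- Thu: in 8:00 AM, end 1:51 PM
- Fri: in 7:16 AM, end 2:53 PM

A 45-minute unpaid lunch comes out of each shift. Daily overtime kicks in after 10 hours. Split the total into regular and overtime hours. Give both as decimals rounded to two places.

Tue: 9:52 AM–7:32 PM = 9 h 40 min; less 45 min break → 8 h 55 min
Wed: 6:12 AM–10:12 AM = 4 h 0 min; less 45 min break → 3 h 15 min
Thu: 8:00 AM–1:51 PM = 5 h 51 min; less 45 min break → 5 h 6 min
Fri: 7:16 AM–2:53 PM = 7 h 37 min; less 45 min break → 6 h 52 min
Tue reg 8 h 55 min / OT 0 h 0 min; Wed reg 3 h 15 min / OT 0 h 0 min; Thu reg 5 h 6 min / OT 0 h 0 min; Fri reg 6 h 52 min / OT 0 h 0 min.
Totals: regular 24 h 8 min, overtime 0 h 0 min.

Regular 24.13 hours, overtime 0.00 hours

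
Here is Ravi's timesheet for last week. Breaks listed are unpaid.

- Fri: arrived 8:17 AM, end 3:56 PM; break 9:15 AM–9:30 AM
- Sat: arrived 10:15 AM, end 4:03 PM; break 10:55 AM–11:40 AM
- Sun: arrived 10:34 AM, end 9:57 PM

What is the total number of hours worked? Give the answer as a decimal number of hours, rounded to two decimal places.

23.83 hours

Fri: 8:17 AM–3:56 PM = 7 h 39 min; less 15 min break → 7 h 24 min
Sat: 10:15 AM–4:03 PM = 5 h 48 min; less 45 min break → 5 h 3 min
Sun: 10:34 AM–9:57 PM = 11 h 23 min
Total: 7 h 24 min + 5 h 3 min + 11 h 23 min = 23 h 50 min.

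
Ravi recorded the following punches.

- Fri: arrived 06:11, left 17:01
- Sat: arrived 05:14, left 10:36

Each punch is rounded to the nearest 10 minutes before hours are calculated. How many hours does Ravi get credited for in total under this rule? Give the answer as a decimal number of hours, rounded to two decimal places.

16.33 hours

Fri: in 06:11→06:10, out 17:01→17:00; 10 h 50 min
Sat: in 05:14→05:10, out 10:36→10:40; 5 h 30 min
Total credited: 16 h 20 min.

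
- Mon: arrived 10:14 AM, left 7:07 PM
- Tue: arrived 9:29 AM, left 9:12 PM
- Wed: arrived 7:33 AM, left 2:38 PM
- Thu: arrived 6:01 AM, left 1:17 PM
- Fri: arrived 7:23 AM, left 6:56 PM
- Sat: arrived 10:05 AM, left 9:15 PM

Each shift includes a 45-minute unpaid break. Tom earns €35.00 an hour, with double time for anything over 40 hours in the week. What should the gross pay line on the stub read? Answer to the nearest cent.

Mon: 10:14 AM–7:07 PM = 8 h 53 min; less 45 min break → 8 h 8 min
Tue: 9:29 AM–9:12 PM = 11 h 43 min; less 45 min break → 10 h 58 min
Wed: 7:33 AM–2:38 PM = 7 h 5 min; less 45 min break → 6 h 20 min
Thu: 6:01 AM–1:17 PM = 7 h 16 min; less 45 min break → 6 h 31 min
Fri: 7:23 AM–6:56 PM = 11 h 33 min; less 45 min break → 10 h 48 min
Sat: 10:05 AM–9:15 PM = 11 h 10 min; less 45 min break → 10 h 25 min
Total worked: 53 h 10 min = 3190 min.
Regular 40 h 0 min = 2400 min at €35.00/h; overtime 13 h 10 min = 790 min at €70.00/h.
Pay = (2400 × €35.00 + 790 × €70.00) ÷ 60 = €2321.67.

€2321.67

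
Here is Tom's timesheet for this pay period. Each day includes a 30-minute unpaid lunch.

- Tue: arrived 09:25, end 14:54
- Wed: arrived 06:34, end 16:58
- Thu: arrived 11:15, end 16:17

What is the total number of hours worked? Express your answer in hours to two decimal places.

19.42 hours

Tue: 09:25–14:54 = 5 h 29 min; less 30 min break → 4 h 59 min
Wed: 06:34–16:58 = 10 h 24 min; less 30 min break → 9 h 54 min
Thu: 11:15–16:17 = 5 h 2 min; less 30 min break → 4 h 32 min
Total: 4 h 59 min + 9 h 54 min + 4 h 32 min = 19 h 25 min.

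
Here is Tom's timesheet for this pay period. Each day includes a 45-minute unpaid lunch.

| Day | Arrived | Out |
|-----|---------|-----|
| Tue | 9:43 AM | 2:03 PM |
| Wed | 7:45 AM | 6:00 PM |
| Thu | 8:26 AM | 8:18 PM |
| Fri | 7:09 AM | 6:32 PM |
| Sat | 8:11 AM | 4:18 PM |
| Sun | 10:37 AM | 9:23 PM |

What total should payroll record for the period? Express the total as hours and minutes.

Tue: 9:43 AM–2:03 PM = 4 h 20 min; less 45 min break → 3 h 35 min
Wed: 7:45 AM–6:00 PM = 10 h 15 min; less 45 min break → 9 h 30 min
Thu: 8:26 AM–8:18 PM = 11 h 52 min; less 45 min break → 11 h 7 min
Fri: 7:09 AM–6:32 PM = 11 h 23 min; less 45 min break → 10 h 38 min
Sat: 8:11 AM–4:18 PM = 8 h 7 min; less 45 min break → 7 h 22 min
Sun: 10:37 AM–9:23 PM = 10 h 46 min; less 45 min break → 10 h 1 min
Total: 3 h 35 min + 9 h 30 min + 11 h 7 min + 10 h 38 min + 7 h 22 min + 10 h 1 min = 52 h 13 min.

52 h 13 min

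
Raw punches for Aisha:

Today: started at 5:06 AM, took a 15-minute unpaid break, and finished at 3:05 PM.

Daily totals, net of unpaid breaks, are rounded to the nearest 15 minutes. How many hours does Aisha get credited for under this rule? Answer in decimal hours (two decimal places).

9.75 hours

Today: 5:06 AM–3:05 PM = 9 h 59 min − 15 min = 9 h 44 min → rounds to 9 h 45 min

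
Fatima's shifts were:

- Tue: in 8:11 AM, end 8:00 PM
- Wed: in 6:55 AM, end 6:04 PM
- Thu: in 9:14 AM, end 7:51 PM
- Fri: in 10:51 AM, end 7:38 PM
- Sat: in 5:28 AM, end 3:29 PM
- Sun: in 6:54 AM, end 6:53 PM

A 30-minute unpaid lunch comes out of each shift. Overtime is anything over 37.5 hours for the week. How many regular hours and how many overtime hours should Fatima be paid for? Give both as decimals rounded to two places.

Regular 37.50 hours, overtime 23.87 hours

Tue: 8:11 AM–8:00 PM = 11 h 49 min; less 30 min break → 11 h 19 min
Wed: 6:55 AM–6:04 PM = 11 h 9 min; less 30 min break → 10 h 39 min
Thu: 9:14 AM–7:51 PM = 10 h 37 min; less 30 min break → 10 h 7 min
Fri: 10:51 AM–7:38 PM = 8 h 47 min; less 30 min break → 8 h 17 min
Sat: 5:28 AM–3:29 PM = 10 h 1 min; less 30 min break → 9 h 31 min
Sun: 6:54 AM–6:53 PM = 11 h 59 min; less 30 min break → 11 h 29 min
Total worked: 61 h 22 min = 61.37 h.
Threshold 37.5 h → overtime 23 h 52 min, regular 37 h 30 min.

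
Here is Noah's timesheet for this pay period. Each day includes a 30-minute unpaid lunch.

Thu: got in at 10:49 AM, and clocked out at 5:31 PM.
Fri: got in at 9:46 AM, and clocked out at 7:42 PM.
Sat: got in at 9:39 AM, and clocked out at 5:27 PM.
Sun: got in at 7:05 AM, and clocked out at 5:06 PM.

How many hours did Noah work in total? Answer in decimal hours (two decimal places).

Thu: 10:49 AM–5:31 PM = 6 h 42 min; less 30 min break → 6 h 12 min
Fri: 9:46 AM–7:42 PM = 9 h 56 min; less 30 min break → 9 h 26 min
Sat: 9:39 AM–5:27 PM = 7 h 48 min; less 30 min break → 7 h 18 min
Sun: 7:05 AM–5:06 PM = 10 h 1 min; less 30 min break → 9 h 31 min
Total: 6 h 12 min + 9 h 26 min + 7 h 18 min + 9 h 31 min = 32 h 27 min.

32.45 hours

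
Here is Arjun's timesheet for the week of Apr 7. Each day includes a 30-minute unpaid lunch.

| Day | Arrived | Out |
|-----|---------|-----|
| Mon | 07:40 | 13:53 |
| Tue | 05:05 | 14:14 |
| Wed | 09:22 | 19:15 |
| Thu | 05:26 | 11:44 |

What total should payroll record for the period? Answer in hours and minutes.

29 h 33 min

Mon: 07:40–13:53 = 6 h 13 min; less 30 min break → 5 h 43 min
Tue: 05:05–14:14 = 9 h 9 min; less 30 min break → 8 h 39 min
Wed: 09:22–19:15 = 9 h 53 min; less 30 min break → 9 h 23 min
Thu: 05:26–11:44 = 6 h 18 min; less 30 min break → 5 h 48 min
Total: 5 h 43 min + 8 h 39 min + 9 h 23 min + 5 h 48 min = 29 h 33 min.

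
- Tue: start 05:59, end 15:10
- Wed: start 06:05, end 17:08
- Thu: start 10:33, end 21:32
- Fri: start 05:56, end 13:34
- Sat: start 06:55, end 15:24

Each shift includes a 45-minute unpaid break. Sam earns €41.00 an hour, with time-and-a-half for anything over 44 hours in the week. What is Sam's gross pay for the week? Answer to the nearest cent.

€1786.92

Tue: 05:59–15:10 = 9 h 11 min; less 45 min break → 8 h 26 min
Wed: 06:05–17:08 = 11 h 3 min; less 45 min break → 10 h 18 min
Thu: 10:33–21:32 = 10 h 59 min; less 45 min break → 10 h 14 min
Fri: 05:56–13:34 = 7 h 38 min; less 45 min break → 6 h 53 min
Sat: 06:55–15:24 = 8 h 29 min; less 45 min break → 7 h 44 min
Total worked: 43 h 35 min = 2615 min.
Regular 43 h 35 min = 2615 min at €41.00/h; overtime 0 h 0 min = 0 min at €61.50/h.
Pay = (2615 × €41.00 + 0 × €61.50) ÷ 60 = €1786.92.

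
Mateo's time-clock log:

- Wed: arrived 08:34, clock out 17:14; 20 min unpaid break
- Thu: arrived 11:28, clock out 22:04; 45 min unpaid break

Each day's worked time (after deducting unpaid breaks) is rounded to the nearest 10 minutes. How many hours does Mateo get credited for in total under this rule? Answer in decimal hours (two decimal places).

Wed: 08:34–17:14 = 8 h 40 min − 20 min = 8 h 20 min → rounds to 8 h 20 min
Thu: 11:28–22:04 = 10 h 36 min − 45 min = 9 h 51 min → rounds to 9 h 50 min
Total credited: 18 h 10 min.

18.17 hours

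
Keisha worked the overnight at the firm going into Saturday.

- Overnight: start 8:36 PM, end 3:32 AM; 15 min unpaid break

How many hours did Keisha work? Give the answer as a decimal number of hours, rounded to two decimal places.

6.68 hours

Overnight: 8:36 PM → midnight = 3 h 24 min; midnight → 3:32 AM = 3 h 32 min; span 6 h 56 min; less 15 min break → 6 h 41 min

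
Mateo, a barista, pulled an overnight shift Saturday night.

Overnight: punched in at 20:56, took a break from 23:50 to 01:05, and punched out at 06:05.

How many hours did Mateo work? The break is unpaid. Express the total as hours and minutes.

Overnight: 20:56 → midnight = 3 h 4 min; midnight → 06:05 = 6 h 5 min; span 9 h 9 min; less 75 min break → 7 h 54 min

7 h 54 min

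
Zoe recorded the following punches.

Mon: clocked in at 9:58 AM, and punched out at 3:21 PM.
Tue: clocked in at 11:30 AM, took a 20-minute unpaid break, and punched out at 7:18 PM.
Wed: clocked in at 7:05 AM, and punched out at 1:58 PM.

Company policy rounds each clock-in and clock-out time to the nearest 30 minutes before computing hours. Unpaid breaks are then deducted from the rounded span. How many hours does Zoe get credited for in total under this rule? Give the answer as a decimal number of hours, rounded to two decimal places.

20.17 hours

Mon: in 9:58 AM→10:00 AM, out 3:21 PM→3:30 PM; 5 h 30 min
Tue: in 11:30 AM→11:30 AM, out 7:18 PM→7:30 PM; 8 h 0 min − 20 min = 7 h 40 min
Wed: in 7:05 AM→7:00 AM, out 1:58 PM→2:00 PM; 7 h 0 min
Total credited: 20 h 10 min.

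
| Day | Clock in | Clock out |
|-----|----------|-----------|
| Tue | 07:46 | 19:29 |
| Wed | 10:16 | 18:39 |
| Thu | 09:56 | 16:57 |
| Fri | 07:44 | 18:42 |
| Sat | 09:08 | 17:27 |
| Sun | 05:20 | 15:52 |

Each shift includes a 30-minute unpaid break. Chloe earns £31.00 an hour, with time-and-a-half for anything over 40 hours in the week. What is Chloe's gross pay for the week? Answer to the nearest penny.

£1887.90

Tue: 07:46–19:29 = 11 h 43 min; less 30 min break → 11 h 13 min
Wed: 10:16–18:39 = 8 h 23 min; less 30 min break → 7 h 53 min
Thu: 09:56–16:57 = 7 h 1 min; less 30 min break → 6 h 31 min
Fri: 07:44–18:42 = 10 h 58 min; less 30 min break → 10 h 28 min
Sat: 09:08–17:27 = 8 h 19 min; less 30 min break → 7 h 49 min
Sun: 05:20–15:52 = 10 h 32 min; less 30 min break → 10 h 2 min
Total worked: 53 h 56 min = 3236 min.
Regular 40 h 0 min = 2400 min at £31.00/h; overtime 13 h 56 min = 836 min at £46.50/h.
Pay = (2400 × £31.00 + 836 × £46.50) ÷ 60 = £1887.90.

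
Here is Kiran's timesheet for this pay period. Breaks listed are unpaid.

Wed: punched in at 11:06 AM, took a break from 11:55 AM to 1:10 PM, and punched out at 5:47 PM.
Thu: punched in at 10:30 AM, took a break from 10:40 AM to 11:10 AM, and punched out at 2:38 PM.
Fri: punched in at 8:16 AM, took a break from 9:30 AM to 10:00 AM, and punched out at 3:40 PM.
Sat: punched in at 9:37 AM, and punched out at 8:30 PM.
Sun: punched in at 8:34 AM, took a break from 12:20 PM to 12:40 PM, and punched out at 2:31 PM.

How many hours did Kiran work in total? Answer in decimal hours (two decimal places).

32.47 hours

Wed: 11:06 AM–5:47 PM = 6 h 41 min; less 75 min break → 5 h 26 min
Thu: 10:30 AM–2:38 PM = 4 h 8 min; less 30 min break → 3 h 38 min
Fri: 8:16 AM–3:40 PM = 7 h 24 min; less 30 min break → 6 h 54 min
Sat: 9:37 AM–8:30 PM = 10 h 53 min
Sun: 8:34 AM–2:31 PM = 5 h 57 min; less 20 min break → 5 h 37 min
Total: 5 h 26 min + 3 h 38 min + 6 h 54 min + 10 h 53 min + 5 h 37 min = 32 h 28 min.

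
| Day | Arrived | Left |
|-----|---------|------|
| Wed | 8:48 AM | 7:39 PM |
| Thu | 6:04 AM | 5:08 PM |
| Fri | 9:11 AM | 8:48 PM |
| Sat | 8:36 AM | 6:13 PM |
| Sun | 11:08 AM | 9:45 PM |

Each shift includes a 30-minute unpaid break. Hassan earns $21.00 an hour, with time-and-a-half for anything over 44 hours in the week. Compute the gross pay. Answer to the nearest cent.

Wed: 8:48 AM–7:39 PM = 10 h 51 min; less 30 min break → 10 h 21 min
Thu: 6:04 AM–5:08 PM = 11 h 4 min; less 30 min break → 10 h 34 min
Fri: 9:11 AM–8:48 PM = 11 h 37 min; less 30 min break → 11 h 7 min
Sat: 8:36 AM–6:13 PM = 9 h 37 min; less 30 min break → 9 h 7 min
Sun: 11:08 AM–9:45 PM = 10 h 37 min; less 30 min break → 10 h 7 min
Total worked: 51 h 16 min = 3076 min.
Regular 44 h 0 min = 2640 min at $21.00/h; overtime 7 h 16 min = 436 min at $31.50/h.
Pay = (2640 × $21.00 + 436 × $31.50) ÷ 60 = $1152.90.

$1152.90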